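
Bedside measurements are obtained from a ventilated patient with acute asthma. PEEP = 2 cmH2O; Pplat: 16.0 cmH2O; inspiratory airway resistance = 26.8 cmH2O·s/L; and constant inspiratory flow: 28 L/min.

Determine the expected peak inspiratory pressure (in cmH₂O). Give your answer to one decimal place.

28.5

Flow: 28 L/min ÷ 60 = 0.4667 L/s.
PIP = Pplat + Raw × flow = 16.0 + 26.8 × 0.4667 = 16.0 + 12.508 = 28.508 cmH2O.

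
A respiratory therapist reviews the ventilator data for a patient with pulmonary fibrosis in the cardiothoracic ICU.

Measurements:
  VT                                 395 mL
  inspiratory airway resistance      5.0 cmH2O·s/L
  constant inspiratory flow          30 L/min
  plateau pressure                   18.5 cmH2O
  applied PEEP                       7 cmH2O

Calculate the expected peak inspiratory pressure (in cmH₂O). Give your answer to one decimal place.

Flow: 30 L/min ÷ 60 = 0.5 L/s.
PIP = Pplat + Raw × flow = 18.5 + 5.0 × 0.5 = 18.5 + 2.5 = 21.0 cmH2O.

21.0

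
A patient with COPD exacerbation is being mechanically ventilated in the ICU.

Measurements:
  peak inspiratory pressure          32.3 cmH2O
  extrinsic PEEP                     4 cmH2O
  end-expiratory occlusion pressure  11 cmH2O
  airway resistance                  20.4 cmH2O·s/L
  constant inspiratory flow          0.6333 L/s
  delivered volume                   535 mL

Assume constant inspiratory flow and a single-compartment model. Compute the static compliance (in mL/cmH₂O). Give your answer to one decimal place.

Total PEEP = 11 cmH2O (set 4 + intrinsic 7); this is the baseline alveolar pressure.
Equation of motion (constant flow): PIP = Vt/C + R·V̇ + PEEP.
Vt/C = PIP − R·V̇ − PEEP = 32.3 − 20.4×0.6333 − 11 = 32.3 − 12.919 − 11 = 8.381 cmH2O.
C = Vt / 8.381 = 535 / 8.381 = 63.835 mL/cmH2O.

63.8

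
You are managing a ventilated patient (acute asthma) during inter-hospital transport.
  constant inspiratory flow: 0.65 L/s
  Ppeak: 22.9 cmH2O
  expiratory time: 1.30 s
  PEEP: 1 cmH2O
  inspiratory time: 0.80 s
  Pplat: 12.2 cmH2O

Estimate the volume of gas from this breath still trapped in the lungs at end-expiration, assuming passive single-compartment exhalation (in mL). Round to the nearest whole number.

Vt = flow × Ti = 0.65 L/s × 0.80 s × 1000 mL/L = 520.0 mL.
R = (PIP − Pplat)/V̇ = (22.9 − 12.2) / 0.65 = 10.7/0.65 = 16.462 cmH2O·s/L.
C = Vt/(Pplat − PEEP) = 520.0 / (12.2 − 1) = 520.0/11.2 = 46.429 mL/cmH2O.
τ = R × C = 16.462 × 0.04643 L/cmH2O = 0.7643 s.
Fraction remaining = e^(−Te/τ) = e^(−1.30/0.7643) = 0.1825.
Trapped volume = 520.0 × 0.1825 = 94.9 mL.

95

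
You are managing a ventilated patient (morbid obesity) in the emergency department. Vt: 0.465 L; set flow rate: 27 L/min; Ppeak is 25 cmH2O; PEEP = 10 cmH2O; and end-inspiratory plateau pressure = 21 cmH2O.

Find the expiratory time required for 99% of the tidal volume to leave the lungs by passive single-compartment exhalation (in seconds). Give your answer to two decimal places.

1.73

Flow: 27 L/min ÷ 60 = 0.45 L/s.
R = (PIP − Pplat)/V̇ = (25 − 21) / 0.45 = 4.0/0.45 = 8.889 cmH2O·s/L.
C = Vt/(Pplat − PEEP) = 465.0 / (21 − 10) = 465.0/11.0 = 42.273 mL/cmH2O.
τ = R × C = 8.889 × 0.04227 L/cmH2O = 0.3757 s.
t = −τ·ln(1 − 0.99) = −0.3757·ln(0.01) = 1.73 s.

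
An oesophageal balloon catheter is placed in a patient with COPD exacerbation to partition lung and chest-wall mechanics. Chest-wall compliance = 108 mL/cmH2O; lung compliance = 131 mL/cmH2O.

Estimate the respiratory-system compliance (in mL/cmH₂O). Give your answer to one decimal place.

Lung and chest wall are elastances in series: 1/Crs = 1/CL + 1/Ccw.
1/Crs = 1/131 + 1/108 = 0.01689.
Crs = 59.207 mL/cmH2O.

59.2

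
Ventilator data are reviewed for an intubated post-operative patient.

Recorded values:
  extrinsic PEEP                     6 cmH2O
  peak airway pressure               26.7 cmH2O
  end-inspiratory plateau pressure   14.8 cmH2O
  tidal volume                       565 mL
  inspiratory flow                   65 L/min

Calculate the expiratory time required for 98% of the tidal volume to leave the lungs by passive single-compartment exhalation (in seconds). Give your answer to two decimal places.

Flow: 65 L/min ÷ 60 = 1.0833 L/s.
R = (PIP − Pplat)/V̇ = (26.7 − 14.8) / 1.0833 = 11.9/1.0833 = 10.985 cmH2O·s/L.
C = Vt/(Pplat − PEEP) = 565.0 / (14.8 − 6) = 565.0/8.8 = 64.205 mL/cmH2O.
τ = R × C = 10.985 × 0.06421 L/cmH2O = 0.7053 s.
t = −τ·ln(1 − 0.98) = −0.7053·ln(0.02) = 2.759 s.

2.76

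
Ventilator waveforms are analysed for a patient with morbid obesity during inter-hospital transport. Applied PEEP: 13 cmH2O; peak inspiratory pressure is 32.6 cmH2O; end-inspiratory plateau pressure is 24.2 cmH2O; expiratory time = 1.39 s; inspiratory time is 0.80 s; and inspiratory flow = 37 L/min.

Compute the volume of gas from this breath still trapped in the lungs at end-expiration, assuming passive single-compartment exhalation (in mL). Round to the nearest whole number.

49

Flow: 37 L/min ÷ 60 = 0.6167 L/s.
Vt = flow × Ti = 0.6167 L/s × 0.80 s × 1000 mL/L = 493.36 mL.
R = (PIP − Pplat)/V̇ = (32.6 − 24.2) / 0.6167 = 8.4/0.6167 = 13.621 cmH2O·s/L.
C = Vt/(Pplat − PEEP) = 493.36 / (24.2 − 13) = 493.36/11.2 = 44.05 mL/cmH2O.
τ = R × C = 13.621 × 0.04405 L/cmH2O = 0.6 s.
Fraction remaining = e^(−Te/τ) = e^(−1.39/0.6) = 0.0986.
Trapped volume = 493.36 × 0.0986 = 48.645 mL.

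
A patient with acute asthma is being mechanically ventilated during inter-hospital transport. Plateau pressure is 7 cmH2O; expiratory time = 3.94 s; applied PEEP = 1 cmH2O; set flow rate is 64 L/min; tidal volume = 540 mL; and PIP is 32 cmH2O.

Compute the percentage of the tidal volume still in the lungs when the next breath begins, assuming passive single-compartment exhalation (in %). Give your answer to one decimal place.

15.4

Flow: 64 L/min ÷ 60 = 1.0667 L/s.
R = (PIP − Pplat)/V̇ = (32 − 7) / 1.0667 = 25.0/1.0667 = 23.437 cmH2O·s/L.
C = Vt/(Pplat − PEEP) = 540.0 / (7 − 1) = 540.0/6.0 = 90.0 mL/cmH2O.
τ = R × C = 23.437 × 0.09 L/cmH2O = 2.109 s.
Fraction remaining at end-expiration = e^(−Te/τ) = e^(−3.94/2.109) = 0.1544 → 15.44%.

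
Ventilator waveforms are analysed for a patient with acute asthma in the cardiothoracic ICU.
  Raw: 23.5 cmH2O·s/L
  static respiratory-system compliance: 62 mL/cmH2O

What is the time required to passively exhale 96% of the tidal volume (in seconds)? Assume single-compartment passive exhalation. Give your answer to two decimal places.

τ = R × C = 23.5 × 62 mL/cmH2O = 23.5 × 0.062 L/cmH2O = 1.457 s.
Exhaled fraction f = 1 − e^(−t/τ) → t = −τ·ln(1 − f) = −1.457·ln(0.04) = 4.69 s.

4.69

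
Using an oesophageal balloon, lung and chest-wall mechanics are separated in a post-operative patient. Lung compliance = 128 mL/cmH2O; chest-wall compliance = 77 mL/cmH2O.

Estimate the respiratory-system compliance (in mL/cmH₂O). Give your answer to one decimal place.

Lung and chest wall are elastances in series: 1/Crs = 1/CL + 1/Ccw.
1/Crs = 1/128 + 1/77 = 0.0208.
Crs = 48.077 mL/cmH2O.

48.1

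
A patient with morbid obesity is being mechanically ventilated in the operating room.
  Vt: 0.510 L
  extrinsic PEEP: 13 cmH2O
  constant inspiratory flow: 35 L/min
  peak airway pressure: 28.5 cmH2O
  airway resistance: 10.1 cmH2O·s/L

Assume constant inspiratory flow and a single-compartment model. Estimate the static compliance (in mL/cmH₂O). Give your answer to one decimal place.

Flow: 35 L/min ÷ 60 = 0.5833 L/s.
Equation of motion (constant flow): PIP = Vt/C + R·V̇ + PEEP.
Vt/C = PIP − R·V̇ − PEEP = 28.5 − 10.1×0.5833 − 13 = 28.5 − 5.891 − 13 = 9.609 cmH2O.
C = Vt / 9.609 = 510 / 9.609 = 53.075 mL/cmH2O.

53.1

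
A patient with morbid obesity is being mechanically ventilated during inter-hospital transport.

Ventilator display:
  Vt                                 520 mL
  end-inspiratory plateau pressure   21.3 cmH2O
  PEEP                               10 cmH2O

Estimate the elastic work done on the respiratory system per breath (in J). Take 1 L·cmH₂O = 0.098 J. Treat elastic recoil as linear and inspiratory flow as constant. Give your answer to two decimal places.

0.29

Elastic work ≈ ½ × (Pplat − PEEP) × Vt = 0.5 × (21.3 − 10) × 0.520 L = 0.5 × 11.3 × 0.520 = 2.938 L·cmH2O.
× 0.098 J/(L·cmH2O) → 0.2879 J.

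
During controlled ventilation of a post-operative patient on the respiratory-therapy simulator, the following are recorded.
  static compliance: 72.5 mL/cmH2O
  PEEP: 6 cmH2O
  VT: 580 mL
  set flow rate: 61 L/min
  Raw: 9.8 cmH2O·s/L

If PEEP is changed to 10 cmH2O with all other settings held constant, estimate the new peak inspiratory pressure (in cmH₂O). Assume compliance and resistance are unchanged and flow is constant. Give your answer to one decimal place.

28.0

Flow: 61 L/min ÷ 60 = 1.0167 L/s.
PIP = Vt/C + R·V̇ + PEEP (constant-flow equation of motion).
Only the baseline term changes: ΔPIP = ΔPEEP = 10 − 6 = 4.0 cmH2O.
Original PIP = 580/72.5 + 9.8×1.0167 + 6 = 23.964 cmH2O; new PIP = 23.964 + (4.0) = 27.964 cmH2O.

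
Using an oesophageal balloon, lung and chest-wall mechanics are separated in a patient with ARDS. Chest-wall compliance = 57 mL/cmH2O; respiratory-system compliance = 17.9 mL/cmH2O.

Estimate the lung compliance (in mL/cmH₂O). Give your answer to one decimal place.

1/CL = 1/Crs − 1/Ccw.
1/CL = 1/17.9 − 1/57 = 0.03832.
CL = 26.096 mL/cmH2O.

26.1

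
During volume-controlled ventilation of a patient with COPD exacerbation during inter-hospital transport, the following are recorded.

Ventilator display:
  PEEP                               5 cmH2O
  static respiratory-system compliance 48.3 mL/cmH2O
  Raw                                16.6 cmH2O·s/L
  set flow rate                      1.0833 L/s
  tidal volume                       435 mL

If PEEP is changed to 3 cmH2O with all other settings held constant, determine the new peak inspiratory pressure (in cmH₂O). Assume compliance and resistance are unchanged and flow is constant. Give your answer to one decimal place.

30.0

PIP = Vt/C + R·V̇ + PEEP (constant-flow equation of motion).
Only the baseline term changes: ΔPIP = ΔPEEP = 3 − 5 = -2.0 cmH2O.
Original PIP = 435/48.3 + 16.6×1.0833 + 5 = 31.989 cmH2O; new PIP = 31.989 + (-2.0) = 29.989 cmH2O.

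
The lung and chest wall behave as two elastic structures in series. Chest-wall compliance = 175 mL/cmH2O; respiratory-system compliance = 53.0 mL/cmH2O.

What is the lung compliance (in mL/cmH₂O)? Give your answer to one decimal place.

1/CL = 1/Crs − 1/Ccw.
1/CL = 1/53.0 − 1/175 = 0.01315.
CL = 76.046 mL/cmH2O.

76.0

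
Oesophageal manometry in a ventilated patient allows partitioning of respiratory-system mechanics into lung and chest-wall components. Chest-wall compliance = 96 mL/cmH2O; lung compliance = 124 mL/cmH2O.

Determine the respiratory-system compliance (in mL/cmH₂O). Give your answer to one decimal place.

Lung and chest wall are elastances in series: 1/Crs = 1/CL + 1/Ccw.
1/Crs = 1/124 + 1/96 = 0.01848.
Crs = 54.113 mL/cmH2O.

54.1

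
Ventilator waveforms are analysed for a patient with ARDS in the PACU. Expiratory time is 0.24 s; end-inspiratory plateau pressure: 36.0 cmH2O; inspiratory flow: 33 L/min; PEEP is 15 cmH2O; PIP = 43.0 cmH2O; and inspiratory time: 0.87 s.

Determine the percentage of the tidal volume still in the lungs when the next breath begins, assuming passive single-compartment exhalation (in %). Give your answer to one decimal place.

43.7

Flow: 33 L/min ÷ 60 = 0.55 L/s.
Vt = flow × Ti = 0.55 L/s × 0.87 s × 1000 mL/L = 478.5 mL.
R = (PIP − Pplat)/V̇ = (43.0 − 36.0) / 0.55 = 7.0/0.55 = 12.727 cmH2O·s/L.
C = Vt/(Pplat − PEEP) = 478.5 / (36.0 − 15) = 478.5/21.0 = 22.786 mL/cmH2O.
τ = R × C = 12.727 × 0.02279 L/cmH2O = 0.29 s.
Fraction remaining at end-expiration = e^(−Te/τ) = e^(−0.24/0.29) = 0.4371 → 43.71%.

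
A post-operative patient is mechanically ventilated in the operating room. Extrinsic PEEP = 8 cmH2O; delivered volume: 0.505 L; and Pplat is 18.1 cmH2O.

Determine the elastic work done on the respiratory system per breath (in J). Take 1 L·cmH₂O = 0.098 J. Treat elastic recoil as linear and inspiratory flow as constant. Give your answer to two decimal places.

Elastic work ≈ ½ × (Pplat − PEEP) × Vt = 0.5 × (18.1 − 8) × 0.505 L = 0.5 × 10.1 × 0.505 = 2.55 L·cmH2O.
× 0.098 J/(L·cmH2O) → 0.2499 J.

0.25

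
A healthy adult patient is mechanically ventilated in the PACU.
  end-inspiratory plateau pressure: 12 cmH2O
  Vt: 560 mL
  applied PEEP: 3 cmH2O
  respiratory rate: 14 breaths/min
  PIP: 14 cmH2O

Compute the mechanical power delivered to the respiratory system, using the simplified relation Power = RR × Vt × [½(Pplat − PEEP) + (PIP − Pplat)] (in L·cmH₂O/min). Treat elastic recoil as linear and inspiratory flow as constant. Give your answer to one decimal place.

51.0

Per-breath work = Vt × [½(Pplat−PEEP) + (PIP−Pplat)] = 0.560 × [0.5×9.0 + 2.0] = 0.560 × 6.5 = 3.64 L·cmH2O.
Power = 14 × 3.64 = 50.96 L·cmH2O/min.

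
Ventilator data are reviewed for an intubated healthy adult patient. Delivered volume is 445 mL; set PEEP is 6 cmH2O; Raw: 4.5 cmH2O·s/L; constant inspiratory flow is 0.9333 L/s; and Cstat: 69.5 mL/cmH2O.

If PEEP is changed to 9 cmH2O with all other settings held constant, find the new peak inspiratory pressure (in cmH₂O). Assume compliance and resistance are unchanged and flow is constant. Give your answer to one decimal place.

PIP = Vt/C + R·V̇ + PEEP (constant-flow equation of motion).
Only the baseline term changes: ΔPIP = ΔPEEP = 9 − 6 = 3.0 cmH2O.
Original PIP = 445/69.5 + 4.5×0.9333 + 6 = 16.603 cmH2O; new PIP = 16.603 + (3.0) = 19.603 cmH2O.

19.6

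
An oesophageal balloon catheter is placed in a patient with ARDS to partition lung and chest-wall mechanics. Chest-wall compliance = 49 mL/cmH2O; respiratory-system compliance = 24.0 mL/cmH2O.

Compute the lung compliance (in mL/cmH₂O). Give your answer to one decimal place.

47.0

1/CL = 1/Crs − 1/Ccw.
1/CL = 1/24.0 − 1/49 = 0.02126.
CL = 47.037 mL/cmH2O.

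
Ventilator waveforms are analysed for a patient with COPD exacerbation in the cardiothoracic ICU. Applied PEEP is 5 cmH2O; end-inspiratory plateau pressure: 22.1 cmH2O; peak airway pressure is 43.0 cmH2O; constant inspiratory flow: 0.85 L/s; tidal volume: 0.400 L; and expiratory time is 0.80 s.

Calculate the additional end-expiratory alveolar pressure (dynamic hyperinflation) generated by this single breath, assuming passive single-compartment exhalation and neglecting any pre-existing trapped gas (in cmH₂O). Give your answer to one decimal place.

4.3

R = (PIP − Pplat)/V̇ = (43.0 − 22.1) / 0.85 = 20.9/0.85 = 24.588 cmH2O·s/L.
C = Vt/(Pplat − PEEP) = 400.0 / (22.1 − 5) = 400.0/17.1 = 23.392 mL/cmH2O.
τ = R × C = 24.588 × 0.02339 L/cmH2O = 0.5751 s.
Fraction remaining = e^(−Te/τ) = e^(−0.80/0.5751) = 0.2488; trapped volume = 400.0 × 0.2488 = 99.52 mL.
Additional alveolar pressure from trapping ≈ V_trapped / C = 99.52 / 23.392 = 4.254 cmH2O.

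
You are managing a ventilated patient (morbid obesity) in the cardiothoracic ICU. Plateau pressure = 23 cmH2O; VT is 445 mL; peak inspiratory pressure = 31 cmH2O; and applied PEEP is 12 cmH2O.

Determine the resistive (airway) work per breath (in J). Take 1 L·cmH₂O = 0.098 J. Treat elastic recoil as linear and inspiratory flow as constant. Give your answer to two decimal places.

0.35

With constant inspiratory flow the resistive pressure is constant at PIP − Pplat = 31 − 23 = 8.0 cmH2O, so resistive work = 8.0 × 0.445 = 3.56 L·cmH2O.
× 0.098 J/(L·cmH2O) → 0.3489 J.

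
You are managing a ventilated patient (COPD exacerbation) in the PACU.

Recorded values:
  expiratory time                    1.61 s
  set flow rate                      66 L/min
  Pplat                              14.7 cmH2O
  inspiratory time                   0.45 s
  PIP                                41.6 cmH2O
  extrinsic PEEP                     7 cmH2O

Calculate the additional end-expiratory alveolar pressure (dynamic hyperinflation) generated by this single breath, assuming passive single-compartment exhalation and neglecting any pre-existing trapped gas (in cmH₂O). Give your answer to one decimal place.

2.8

Flow: 66 L/min ÷ 60 = 1.1 L/s.
Vt = flow × Ti = 1.1 L/s × 0.45 s × 1000 mL/L = 495.0 mL.
R = (PIP − Pplat)/V̇ = (41.6 − 14.7) / 1.1 = 26.9/1.1 = 24.455 cmH2O·s/L.
C = Vt/(Pplat − PEEP) = 495.0 / (14.7 − 7) = 495.0/7.7 = 64.286 mL/cmH2O.
τ = R × C = 24.455 × 0.06429 L/cmH2O = 1.572 s.
Fraction remaining = e^(−Te/τ) = e^(−1.61/1.572) = 0.3591; trapped volume = 495.0 × 0.3591 = 177.75 mL.
Additional alveolar pressure from trapping ≈ V_trapped / C = 177.75 / 64.286 = 2.765 cmH2O.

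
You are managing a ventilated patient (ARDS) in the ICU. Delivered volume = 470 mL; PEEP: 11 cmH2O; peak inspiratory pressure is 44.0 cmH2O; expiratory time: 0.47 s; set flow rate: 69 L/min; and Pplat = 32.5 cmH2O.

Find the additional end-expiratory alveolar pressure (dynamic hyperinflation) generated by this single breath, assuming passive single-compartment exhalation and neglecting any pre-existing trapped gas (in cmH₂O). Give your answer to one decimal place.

2.5

Flow: 69 L/min ÷ 60 = 1.15 L/s.
R = (PIP − Pplat)/V̇ = (44.0 − 32.5) / 1.15 = 11.5/1.15 = 10.0 cmH2O·s/L.
C = Vt/(Pplat − PEEP) = 470.0 / (32.5 − 11) = 470.0/21.5 = 21.86 mL/cmH2O.
τ = R × C = 10.0 × 0.02186 L/cmH2O = 0.2186 s.
Fraction remaining = e^(−Te/τ) = e^(−0.47/0.2186) = 0.1165; trapped volume = 470.0 × 0.1165 = 54.755 mL.
Additional alveolar pressure from trapping ≈ V_trapped / C = 54.755 / 21.86 = 2.505 cmH2O.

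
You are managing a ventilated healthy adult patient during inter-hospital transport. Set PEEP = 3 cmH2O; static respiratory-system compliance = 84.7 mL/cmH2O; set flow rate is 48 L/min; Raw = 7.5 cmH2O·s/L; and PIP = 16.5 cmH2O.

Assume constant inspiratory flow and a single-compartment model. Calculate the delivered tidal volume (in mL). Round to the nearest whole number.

635

Flow: 48 L/min ÷ 60 = 0.8 L/s.
Equation of motion (constant flow): PIP = Vt/C + R·V̇ + PEEP.
Vt/C = PIP − R·V̇ − PEEP = 16.5 − 6.0 − 3 = 7.5 cmH2O.
Vt = C × 7.5 = 84.7 × 7.5 = 635.25 mL.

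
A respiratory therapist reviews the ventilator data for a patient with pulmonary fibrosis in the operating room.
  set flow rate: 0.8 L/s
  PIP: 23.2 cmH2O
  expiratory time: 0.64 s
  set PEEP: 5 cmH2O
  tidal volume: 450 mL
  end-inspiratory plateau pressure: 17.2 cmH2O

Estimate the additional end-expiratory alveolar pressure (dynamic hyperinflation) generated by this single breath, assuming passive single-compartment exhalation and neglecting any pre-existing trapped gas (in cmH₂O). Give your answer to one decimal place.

R = (PIP − Pplat)/V̇ = (23.2 − 17.2) / 0.8 = 6.0/0.8 = 7.5 cmH2O·s/L.
C = Vt/(Pplat − PEEP) = 450.0 / (17.2 − 5) = 450.0/12.2 = 36.885 mL/cmH2O.
τ = R × C = 7.5 × 0.03689 L/cmH2O = 0.2767 s.
Fraction remaining = e^(−Te/τ) = e^(−0.64/0.2767) = 0.09897; trapped volume = 450.0 × 0.09897 = 44.537 mL.
Additional alveolar pressure from trapping ≈ V_trapped / C = 44.537 / 36.885 = 1.207 cmH2O.

1.2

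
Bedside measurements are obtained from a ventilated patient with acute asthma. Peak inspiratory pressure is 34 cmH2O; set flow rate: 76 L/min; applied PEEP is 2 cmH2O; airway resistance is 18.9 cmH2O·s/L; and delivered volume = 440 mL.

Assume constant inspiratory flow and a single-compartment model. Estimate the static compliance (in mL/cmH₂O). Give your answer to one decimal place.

Flow: 76 L/min ÷ 60 = 1.2667 L/s.
Equation of motion (constant flow): PIP = Vt/C + R·V̇ + PEEP.
Vt/C = PIP − R·V̇ − PEEP = 34 − 18.9×1.2667 − 2 = 34 − 23.941 − 2 = 8.059 cmH2O.
C = Vt / 8.059 = 440 / 8.059 = 54.597 mL/cmH2O.

54.6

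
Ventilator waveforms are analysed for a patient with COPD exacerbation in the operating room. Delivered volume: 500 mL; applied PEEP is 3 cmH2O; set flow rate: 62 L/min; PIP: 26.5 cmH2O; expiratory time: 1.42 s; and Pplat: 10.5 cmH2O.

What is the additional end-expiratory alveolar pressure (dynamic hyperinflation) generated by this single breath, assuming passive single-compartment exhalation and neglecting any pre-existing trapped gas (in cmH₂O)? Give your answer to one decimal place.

Flow: 62 L/min ÷ 60 = 1.0333 L/s.
R = (PIP − Pplat)/V̇ = (26.5 − 10.5) / 1.0333 = 16.0/1.0333 = 15.484 cmH2O·s/L.
C = Vt/(Pplat − PEEP) = 500.0 / (10.5 − 3) = 500.0/7.5 = 66.667 mL/cmH2O.
τ = R × C = 15.484 × 0.06667 L/cmH2O = 1.032 s.
Fraction remaining = e^(−Te/τ) = e^(−1.42/1.032) = 0.2526; trapped volume = 500.0 × 0.2526 = 126.3 mL.
Additional alveolar pressure from trapping ≈ V_trapped / C = 126.3 / 66.667 = 1.894 cmH2O.

1.9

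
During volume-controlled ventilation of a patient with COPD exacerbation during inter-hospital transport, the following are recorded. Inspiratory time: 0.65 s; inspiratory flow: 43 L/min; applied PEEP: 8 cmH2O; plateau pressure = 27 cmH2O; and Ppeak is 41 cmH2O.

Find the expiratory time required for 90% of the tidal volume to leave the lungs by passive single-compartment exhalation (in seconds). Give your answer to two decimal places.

Flow: 43 L/min ÷ 60 = 0.7167 L/s.
Vt = flow × Ti = 0.7167 L/s × 0.65 s × 1000 mL/L = 465.86 mL.
R = (PIP − Pplat)/V̇ = (41 − 27) / 0.7167 = 14.0/0.7167 = 19.534 cmH2O·s/L.
C = Vt/(Pplat − PEEP) = 465.86 / (27 − 8) = 465.86/19.0 = 24.519 mL/cmH2O.
τ = R × C = 19.534 × 0.02452 L/cmH2O = 0.479 s.
t = −τ·ln(1 − 0.90) = −0.479·ln(0.1) = 1.103 s.

1.10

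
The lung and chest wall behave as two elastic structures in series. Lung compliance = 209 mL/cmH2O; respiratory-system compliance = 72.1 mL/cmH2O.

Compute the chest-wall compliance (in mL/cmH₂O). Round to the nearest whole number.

1/Ccw = 1/Crs − 1/CL.
1/Ccw = 1/72.1 − 1/209 = 0.009085.
Ccw = 110.07 mL/cmH2O.

110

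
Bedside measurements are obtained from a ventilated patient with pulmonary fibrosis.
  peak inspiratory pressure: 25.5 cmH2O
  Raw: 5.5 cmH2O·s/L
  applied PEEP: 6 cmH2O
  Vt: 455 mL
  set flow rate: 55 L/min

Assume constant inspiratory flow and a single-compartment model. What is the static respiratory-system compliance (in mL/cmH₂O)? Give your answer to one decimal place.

31.5

Flow: 55 L/min ÷ 60 = 0.9167 L/s.
Equation of motion (constant flow): PIP = Vt/C + R·V̇ + PEEP.
Vt/C = PIP − R·V̇ − PEEP = 25.5 − 5.5×0.9167 − 6 = 25.5 − 5.042 − 6 = 14.458 cmH2O.
C = Vt / 14.458 = 455 / 14.458 = 31.47 mL/cmH2O.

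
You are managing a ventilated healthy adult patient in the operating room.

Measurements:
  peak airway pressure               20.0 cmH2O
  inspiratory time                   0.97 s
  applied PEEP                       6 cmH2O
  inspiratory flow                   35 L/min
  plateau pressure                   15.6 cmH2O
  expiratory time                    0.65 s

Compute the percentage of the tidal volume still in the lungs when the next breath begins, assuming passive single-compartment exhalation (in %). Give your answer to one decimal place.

23.2

Flow: 35 L/min ÷ 60 = 0.5833 L/s.
Vt = flow × Ti = 0.5833 L/s × 0.97 s × 1000 mL/L = 565.8 mL.
R = (PIP − Pplat)/V̇ = (20.0 − 15.6) / 0.5833 = 4.4/0.5833 = 7.543 cmH2O·s/L.
C = Vt/(Pplat − PEEP) = 565.8 / (15.6 − 6) = 565.8/9.6 = 58.938 mL/cmH2O.
τ = R × C = 7.543 × 0.05894 L/cmH2O = 0.4446 s.
Fraction remaining at end-expiration = e^(−Te/τ) = e^(−0.65/0.4446) = 0.2318 → 23.18%.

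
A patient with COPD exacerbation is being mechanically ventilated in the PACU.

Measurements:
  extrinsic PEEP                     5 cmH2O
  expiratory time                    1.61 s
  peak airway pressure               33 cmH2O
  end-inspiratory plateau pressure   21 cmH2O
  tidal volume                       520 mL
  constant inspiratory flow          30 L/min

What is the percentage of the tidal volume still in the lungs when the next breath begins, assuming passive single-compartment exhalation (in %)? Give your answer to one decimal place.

12.7

Flow: 30 L/min ÷ 60 = 0.5 L/s.
R = (PIP − Pplat)/V̇ = (33 − 21) / 0.5 = 12.0/0.5 = 24.0 cmH2O·s/L.
C = Vt/(Pplat − PEEP) = 520.0 / (21 − 5) = 520.0/16.0 = 32.5 mL/cmH2O.
τ = R × C = 24.0 × 0.0325 L/cmH2O = 0.78 s.
Fraction remaining at end-expiration = e^(−Te/τ) = e^(−1.61/0.78) = 0.1269 → 12.69%.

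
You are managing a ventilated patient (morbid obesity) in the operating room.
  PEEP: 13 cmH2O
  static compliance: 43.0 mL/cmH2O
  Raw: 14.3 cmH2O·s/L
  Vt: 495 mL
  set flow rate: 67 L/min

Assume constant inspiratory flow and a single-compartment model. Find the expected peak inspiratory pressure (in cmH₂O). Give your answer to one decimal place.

Flow: 67 L/min ÷ 60 = 1.1167 L/s.
Equation of motion (constant flow): PIP = Vt/C + R·V̇ + PEEP.
PIP = 495/43.0 + 14.3×1.1167 + 13 = 11.512 + 15.969 + 13 = 40.481 cmH2O.

40.5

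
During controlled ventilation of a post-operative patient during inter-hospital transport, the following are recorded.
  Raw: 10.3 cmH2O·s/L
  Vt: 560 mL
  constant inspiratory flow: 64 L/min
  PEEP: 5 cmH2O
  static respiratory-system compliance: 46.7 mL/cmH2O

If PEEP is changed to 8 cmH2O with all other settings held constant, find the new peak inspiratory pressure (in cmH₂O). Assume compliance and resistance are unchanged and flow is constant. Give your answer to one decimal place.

31.0

Flow: 64 L/min ÷ 60 = 1.0667 L/s.
PIP = Vt/C + R·V̇ + PEEP (constant-flow equation of motion).
Only the baseline term changes: ΔPIP = ΔPEEP = 8 − 5 = 3.0 cmH2O.
Original PIP = 560/46.7 + 10.3×1.0667 + 5 = 27.978 cmH2O; new PIP = 27.978 + (3.0) = 30.978 cmH2O.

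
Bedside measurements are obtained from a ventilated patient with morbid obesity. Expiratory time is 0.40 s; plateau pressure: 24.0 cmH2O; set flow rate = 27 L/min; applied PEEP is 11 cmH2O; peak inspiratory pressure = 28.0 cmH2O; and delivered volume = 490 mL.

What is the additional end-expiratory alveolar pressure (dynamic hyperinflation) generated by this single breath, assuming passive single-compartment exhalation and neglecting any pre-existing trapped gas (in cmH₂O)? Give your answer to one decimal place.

3.9

Flow: 27 L/min ÷ 60 = 0.45 L/s.
R = (PIP − Pplat)/V̇ = (28.0 − 24.0) / 0.45 = 4.0/0.45 = 8.889 cmH2O·s/L.
C = Vt/(Pplat − PEEP) = 490.0 / (24.0 − 11) = 490.0/13.0 = 37.692 mL/cmH2O.
τ = R × C = 8.889 × 0.03769 L/cmH2O = 0.335 s.
Fraction remaining = e^(−Te/τ) = e^(−0.40/0.335) = 0.303; trapped volume = 490.0 × 0.303 = 148.47 mL.
Additional alveolar pressure from trapping ≈ V_trapped / C = 148.47 / 37.692 = 3.939 cmH2O.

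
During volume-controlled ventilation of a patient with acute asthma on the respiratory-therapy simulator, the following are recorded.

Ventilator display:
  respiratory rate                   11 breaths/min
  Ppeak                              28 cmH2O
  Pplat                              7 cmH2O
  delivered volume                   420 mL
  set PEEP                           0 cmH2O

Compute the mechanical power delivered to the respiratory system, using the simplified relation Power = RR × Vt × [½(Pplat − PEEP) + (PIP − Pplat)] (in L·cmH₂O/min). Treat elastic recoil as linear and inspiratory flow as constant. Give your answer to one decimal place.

Per-breath work = Vt × [½(Pplat−PEEP) + (PIP−Pplat)] = 0.420 × [0.5×7.0 + 21.0] = 0.420 × 24.5 = 10.29 L·cmH2O.
Power = 11 × 10.29 = 113.19 L·cmH2O/min.

113.2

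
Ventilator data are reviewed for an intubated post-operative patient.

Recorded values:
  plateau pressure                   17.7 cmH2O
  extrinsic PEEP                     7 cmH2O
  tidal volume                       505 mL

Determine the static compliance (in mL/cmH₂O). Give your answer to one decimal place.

47.2

Cstat = Vt / (Pplat − PEEP) = 505 / (17.7 − 7) = 505 / 10.7 = 47.196 mL/cmH2O.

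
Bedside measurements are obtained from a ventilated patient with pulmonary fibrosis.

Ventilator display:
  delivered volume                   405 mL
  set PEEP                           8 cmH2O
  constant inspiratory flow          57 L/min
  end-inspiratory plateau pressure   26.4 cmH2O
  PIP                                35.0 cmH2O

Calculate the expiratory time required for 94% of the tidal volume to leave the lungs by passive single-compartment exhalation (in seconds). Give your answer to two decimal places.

Flow: 57 L/min ÷ 60 = 0.95 L/s.
R = (PIP − Pplat)/V̇ = (35.0 − 26.4) / 0.95 = 8.6/0.95 = 9.053 cmH2O·s/L.
C = Vt/(Pplat − PEEP) = 405.0 / (26.4 − 8) = 405.0/18.4 = 22.011 mL/cmH2O.
τ = R × C = 9.053 × 0.02201 L/cmH2O = 0.1993 s.
t = −τ·ln(1 − 0.94) = −0.1993·ln(0.06) = 0.5607 s.

0.56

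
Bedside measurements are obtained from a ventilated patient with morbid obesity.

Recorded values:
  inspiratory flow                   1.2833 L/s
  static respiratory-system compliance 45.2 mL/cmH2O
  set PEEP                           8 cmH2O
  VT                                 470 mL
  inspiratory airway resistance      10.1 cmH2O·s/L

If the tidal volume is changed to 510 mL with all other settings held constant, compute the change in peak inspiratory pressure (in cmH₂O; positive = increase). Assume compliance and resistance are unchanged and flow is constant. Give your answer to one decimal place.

0.9

PIP = Vt/C + R·V̇ + PEEP (constant-flow equation of motion).
Only the elastic term changes: ΔPIP = ΔVt / C = (510 − 470) / 45.2 = 0.885 cmH2O.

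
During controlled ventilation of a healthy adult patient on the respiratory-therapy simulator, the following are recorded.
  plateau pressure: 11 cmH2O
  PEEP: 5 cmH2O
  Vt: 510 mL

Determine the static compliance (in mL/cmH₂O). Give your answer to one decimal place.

Cstat = Vt / (Pplat − PEEP) = 510 / (11 − 5) = 510 / 6.0 = 85.0 mL/cmH2O.

85.0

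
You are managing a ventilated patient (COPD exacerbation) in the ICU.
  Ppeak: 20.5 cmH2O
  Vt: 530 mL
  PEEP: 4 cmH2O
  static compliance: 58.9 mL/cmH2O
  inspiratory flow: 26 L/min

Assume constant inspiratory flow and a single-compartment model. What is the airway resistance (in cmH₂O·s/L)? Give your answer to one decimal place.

Flow: 26 L/min ÷ 60 = 0.4333 L/s.
Equation of motion (constant flow): PIP = Vt/C + R·V̇ + PEEP.
R·V̇ = PIP − Vt/C − PEEP = 20.5 − 530/58.9 − 4 = 20.5 − 8.998 − 4 = 7.502 cmH2O.
R = 7.502 / 0.4333 = 17.314 cmH2O·s/L.

17.3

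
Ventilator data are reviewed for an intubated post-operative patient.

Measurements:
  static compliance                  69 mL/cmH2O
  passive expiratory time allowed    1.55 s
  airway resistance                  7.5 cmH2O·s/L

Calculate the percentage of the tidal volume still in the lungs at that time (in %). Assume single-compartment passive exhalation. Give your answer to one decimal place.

5.0

τ = R × C = 7.5 × 69 mL/cmH2O = 7.5 × 0.069 L/cmH2O = 0.5175 s.
Passive exhalation: V(t)/V₀ = e^(−t/τ) = e^(−1.55/0.5175) = 0.05003.
Fraction remaining = 0.05003 → 5.003%.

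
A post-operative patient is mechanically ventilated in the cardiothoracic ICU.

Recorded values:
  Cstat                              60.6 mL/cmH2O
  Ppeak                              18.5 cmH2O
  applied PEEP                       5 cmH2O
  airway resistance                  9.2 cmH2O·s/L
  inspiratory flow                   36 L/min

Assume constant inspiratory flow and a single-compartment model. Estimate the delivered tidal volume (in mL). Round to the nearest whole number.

Flow: 36 L/min ÷ 60 = 0.6 L/s.
Equation of motion (constant flow): PIP = Vt/C + R·V̇ + PEEP.
Vt/C = PIP − R·V̇ − PEEP = 18.5 − 5.52 − 5 = 7.98 cmH2O.
Vt = C × 7.98 = 60.6 × 7.98 = 483.59 mL.

484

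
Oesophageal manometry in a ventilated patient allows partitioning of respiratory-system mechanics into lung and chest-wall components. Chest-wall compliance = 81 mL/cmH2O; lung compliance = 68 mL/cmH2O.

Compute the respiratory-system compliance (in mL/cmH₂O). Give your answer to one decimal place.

Lung and chest wall are elastances in series: 1/Crs = 1/CL + 1/Ccw.
1/Crs = 1/68 + 1/81 = 0.02705.
Crs = 36.969 mL/cmH2O.

37.0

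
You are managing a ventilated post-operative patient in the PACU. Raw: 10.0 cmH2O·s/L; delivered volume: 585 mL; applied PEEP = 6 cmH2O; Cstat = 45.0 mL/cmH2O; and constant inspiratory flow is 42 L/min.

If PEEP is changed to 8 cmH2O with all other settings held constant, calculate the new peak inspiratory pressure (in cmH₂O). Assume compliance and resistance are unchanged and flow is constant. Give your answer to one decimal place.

28.0

Flow: 42 L/min ÷ 60 = 0.7 L/s.
PIP = Vt/C + R·V̇ + PEEP (constant-flow equation of motion).
Only the baseline term changes: ΔPIP = ΔPEEP = 8 − 6 = 2.0 cmH2O.
Original PIP = 585/45.0 + 10.0×0.7 + 6 = 26.0 cmH2O; new PIP = 26.0 + (2.0) = 28.0 cmH2O.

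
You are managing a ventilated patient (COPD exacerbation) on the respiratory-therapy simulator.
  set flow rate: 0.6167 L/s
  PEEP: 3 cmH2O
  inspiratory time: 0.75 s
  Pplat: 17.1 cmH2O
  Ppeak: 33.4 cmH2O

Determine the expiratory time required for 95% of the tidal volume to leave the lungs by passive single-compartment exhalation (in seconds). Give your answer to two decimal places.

2.60

Vt = flow × Ti = 0.6167 L/s × 0.75 s × 1000 mL/L = 462.53 mL.
R = (PIP − Pplat)/V̇ = (33.4 − 17.1) / 0.6167 = 16.3/0.6167 = 26.431 cmH2O·s/L.
C = Vt/(Pplat − PEEP) = 462.53 / (17.1 − 3) = 462.53/14.1 = 32.804 mL/cmH2O.
τ = R × C = 26.431 × 0.0328 L/cmH2O = 0.8669 s.
t = −τ·ln(1 − 0.95) = −0.8669·ln(0.05) = 2.597 s.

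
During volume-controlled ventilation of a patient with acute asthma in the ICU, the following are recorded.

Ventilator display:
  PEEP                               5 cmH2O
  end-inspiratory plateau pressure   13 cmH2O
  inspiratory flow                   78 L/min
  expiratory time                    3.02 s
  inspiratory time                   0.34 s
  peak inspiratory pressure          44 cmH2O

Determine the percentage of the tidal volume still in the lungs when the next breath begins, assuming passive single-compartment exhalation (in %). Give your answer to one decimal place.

10.1

Flow: 78 L/min ÷ 60 = 1.3 L/s.
Vt = flow × Ti = 1.3 L/s × 0.34 s × 1000 mL/L = 442.0 mL.
R = (PIP − Pplat)/V̇ = (44 − 13) / 1.3 = 31.0/1.3 = 23.846 cmH2O·s/L.
C = Vt/(Pplat − PEEP) = 442.0 / (13 − 5) = 442.0/8.0 = 55.25 mL/cmH2O.
τ = R × C = 23.846 × 0.05525 L/cmH2O = 1.317 s.
Fraction remaining at end-expiration = e^(−Te/τ) = e^(−3.02/1.317) = 0.101 → 10.1%.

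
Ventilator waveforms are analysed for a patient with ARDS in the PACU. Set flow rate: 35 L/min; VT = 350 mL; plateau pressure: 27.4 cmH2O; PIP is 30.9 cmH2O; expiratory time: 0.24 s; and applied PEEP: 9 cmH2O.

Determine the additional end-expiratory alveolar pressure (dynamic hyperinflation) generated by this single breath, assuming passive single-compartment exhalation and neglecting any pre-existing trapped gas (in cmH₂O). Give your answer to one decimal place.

2.2

Flow: 35 L/min ÷ 60 = 0.5833 L/s.
R = (PIP − Pplat)/V̇ = (30.9 − 27.4) / 0.5833 = 3.5/0.5833 = 6.0 cmH2O·s/L.
C = Vt/(Pplat − PEEP) = 350.0 / (27.4 − 9) = 350.0/18.4 = 19.022 mL/cmH2O.
τ = R × C = 6.0 × 0.01902 L/cmH2O = 0.1141 s.
Fraction remaining = e^(−Te/τ) = e^(−0.24/0.1141) = 0.122; trapped volume = 350.0 × 0.122 = 42.7 mL.
Additional alveolar pressure from trapping ≈ V_trapped / C = 42.7 / 19.022 = 2.245 cmH2O.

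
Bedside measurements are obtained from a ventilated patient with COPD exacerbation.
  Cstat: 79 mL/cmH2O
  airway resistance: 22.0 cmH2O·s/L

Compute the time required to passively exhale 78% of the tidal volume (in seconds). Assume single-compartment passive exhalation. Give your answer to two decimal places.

2.63

τ = R × C = 22.0 × 79 mL/cmH2O = 22.0 × 0.079 L/cmH2O = 1.738 s.
Exhaled fraction f = 1 − e^(−t/τ) → t = −τ·ln(1 − f) = −1.738·ln(0.22) = 2.632 s.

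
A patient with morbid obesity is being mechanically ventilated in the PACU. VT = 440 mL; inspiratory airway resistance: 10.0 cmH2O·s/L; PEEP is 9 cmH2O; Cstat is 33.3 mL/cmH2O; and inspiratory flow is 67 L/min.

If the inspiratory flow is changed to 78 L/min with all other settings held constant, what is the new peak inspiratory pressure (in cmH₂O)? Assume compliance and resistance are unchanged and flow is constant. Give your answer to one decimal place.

35.2

Flow: 67 L/min ÷ 60 = 1.1167 L/s.
New flow: 78 L/min ÷ 60 = 1.3 L/s.
PIP = Vt/C + R·V̇ + PEEP (constant-flow equation of motion).
Only the resistive term changes: ΔPIP = R × ΔV̇ = 10.0 × (1.3 − 1.1167) = 10.0 × 0.1833 = 1.833 cmH2O.
Original PIP = 440/33.3 + 10.0×1.1167 + 9 = 33.38 cmH2O; new PIP = 33.38 + (1.833) = 35.213 cmH2O.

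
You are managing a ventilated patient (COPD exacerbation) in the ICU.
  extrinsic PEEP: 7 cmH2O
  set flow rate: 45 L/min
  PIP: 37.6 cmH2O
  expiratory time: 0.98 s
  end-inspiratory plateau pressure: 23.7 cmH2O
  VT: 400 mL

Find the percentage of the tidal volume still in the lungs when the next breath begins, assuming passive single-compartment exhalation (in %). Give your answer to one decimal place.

11.0

Flow: 45 L/min ÷ 60 = 0.75 L/s.
R = (PIP − Pplat)/V̇ = (37.6 − 23.7) / 0.75 = 13.9/0.75 = 18.533 cmH2O·s/L.
C = Vt/(Pplat − PEEP) = 400.0 / (23.7 − 7) = 400.0/16.7 = 23.952 mL/cmH2O.
τ = R × C = 18.533 × 0.02395 L/cmH2O = 0.4439 s.
Fraction remaining at end-expiration = e^(−Te/τ) = e^(−0.98/0.4439) = 0.11 → 11.0%.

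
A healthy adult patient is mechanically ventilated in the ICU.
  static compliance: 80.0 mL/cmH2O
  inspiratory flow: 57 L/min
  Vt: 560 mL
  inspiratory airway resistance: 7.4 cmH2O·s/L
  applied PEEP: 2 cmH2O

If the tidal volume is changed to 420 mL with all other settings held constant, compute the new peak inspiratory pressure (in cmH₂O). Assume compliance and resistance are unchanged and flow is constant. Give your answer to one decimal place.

Flow: 57 L/min ÷ 60 = 0.95 L/s.
PIP = Vt/C + R·V̇ + PEEP (constant-flow equation of motion).
Only the elastic term changes: ΔPIP = ΔVt / C = (420 − 560) / 80.0 = -1.75 cmH2O.
Original PIP = 560/80.0 + 7.4×0.95 + 2 = 16.03 cmH2O; new PIP = 16.03 + (-1.75) = 14.28 cmH2O.

14.3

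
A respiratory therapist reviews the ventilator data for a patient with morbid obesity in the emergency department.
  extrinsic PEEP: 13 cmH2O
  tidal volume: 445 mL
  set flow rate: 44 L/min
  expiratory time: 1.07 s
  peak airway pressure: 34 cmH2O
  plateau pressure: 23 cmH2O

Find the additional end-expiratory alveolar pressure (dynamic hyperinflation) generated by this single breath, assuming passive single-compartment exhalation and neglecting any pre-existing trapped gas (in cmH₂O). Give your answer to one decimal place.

Flow: 44 L/min ÷ 60 = 0.7333 L/s.
R = (PIP − Pplat)/V̇ = (34 − 23) / 0.7333 = 11.0/0.7333 = 15.001 cmH2O·s/L.
C = Vt/(Pplat − PEEP) = 445.0 / (23 − 13) = 445.0/10.0 = 44.5 mL/cmH2O.
τ = R × C = 15.001 × 0.0445 L/cmH2O = 0.6675 s.
Fraction remaining = e^(−Te/τ) = e^(−1.07/0.6675) = 0.2013; trapped volume = 445.0 × 0.2013 = 89.579 mL.
Additional alveolar pressure from trapping ≈ V_trapped / C = 89.579 / 44.5 = 2.013 cmH2O.

2.0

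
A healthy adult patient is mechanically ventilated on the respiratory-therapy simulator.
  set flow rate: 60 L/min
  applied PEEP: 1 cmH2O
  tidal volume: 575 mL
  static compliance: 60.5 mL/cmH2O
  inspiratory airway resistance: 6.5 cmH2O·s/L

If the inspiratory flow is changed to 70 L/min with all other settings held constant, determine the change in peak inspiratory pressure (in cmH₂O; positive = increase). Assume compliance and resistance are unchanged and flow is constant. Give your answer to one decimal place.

1.1

Flow: 60 L/min ÷ 60 = 1 L/s.
New flow: 70 L/min ÷ 60 = 1.1667 L/s.
PIP = Vt/C + R·V̇ + PEEP (constant-flow equation of motion).
Only the resistive term changes: ΔPIP = R × ΔV̇ = 6.5 × (1.1667 − 1) = 6.5 × 0.1667 = 1.084 cmH2O.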